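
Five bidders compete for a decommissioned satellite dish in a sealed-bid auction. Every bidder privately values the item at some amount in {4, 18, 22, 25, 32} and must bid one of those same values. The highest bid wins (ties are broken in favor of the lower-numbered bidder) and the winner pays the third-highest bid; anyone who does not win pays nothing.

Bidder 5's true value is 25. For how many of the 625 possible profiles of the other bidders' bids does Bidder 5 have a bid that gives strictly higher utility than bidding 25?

Others bid (4, 4, 4, 25): truth gives 0; bid 32 gives 21 > 0. Violating.
Others bid (4, 4, 18, 25): truth gives 0; bid 32 gives 7 > 0. Violating.
Others bid (4, 4, 22, 25): truth gives 0; bid 32 gives 3 > 0. Violating.
Others bid (4, 4, 25, 4): truth gives 0; bid 32 gives 21 > 0. Violating.
Others bid (4, 4, 4, 4): truth gives 21; no alternative beats it.
Others bid (4, 4, 4, 18): truth gives 21; no alternative beats it.
(Checking all 625 profiles: 108 have a profitable deviation, 517 do not.)

108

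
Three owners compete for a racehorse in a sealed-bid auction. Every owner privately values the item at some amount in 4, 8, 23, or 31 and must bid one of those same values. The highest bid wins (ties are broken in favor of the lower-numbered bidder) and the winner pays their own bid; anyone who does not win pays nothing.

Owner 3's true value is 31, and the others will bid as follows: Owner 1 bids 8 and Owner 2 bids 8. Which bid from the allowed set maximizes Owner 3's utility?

Bid 4: loses, pays 0, utility 0.
Bid 8: loses, pays 0, utility 0.
Bid 23: wins, pays 23, utility 31 - 23 = 8.
Bid 31: wins, pays 31, utility 31 - 31 = 0.
The best choice is 23 with utility 8.

23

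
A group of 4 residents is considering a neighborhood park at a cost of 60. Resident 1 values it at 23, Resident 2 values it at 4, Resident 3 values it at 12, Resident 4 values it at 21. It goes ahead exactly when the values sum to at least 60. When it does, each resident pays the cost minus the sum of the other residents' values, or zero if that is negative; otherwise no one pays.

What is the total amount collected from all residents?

60

Total value 60 ≥ cost 60, so it is built.
Resident 1: others sum to 37; max(0, 60 - 37) = 23.
Resident 2: others sum to 56; max(0, 60 - 56) = 4.
Resident 3: others sum to 48; max(0, 60 - 48) = 12.
Resident 4: others sum to 39; max(0, 60 - 39) = 21.
Total collected = 23 + 4 + 12 + 21 = 60.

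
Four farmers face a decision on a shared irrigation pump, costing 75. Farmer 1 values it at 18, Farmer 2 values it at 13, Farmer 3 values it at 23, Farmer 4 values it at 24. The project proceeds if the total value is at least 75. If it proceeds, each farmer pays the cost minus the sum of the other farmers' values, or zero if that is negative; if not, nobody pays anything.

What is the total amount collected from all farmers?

Total value 78 ≥ cost 75, so it is built.
Farmer 1: others sum to 60; max(0, 75 - 60) = 15.
Farmer 2: others sum to 65; max(0, 75 - 65) = 10.
Farmer 3: others sum to 55; max(0, 75 - 55) = 20.
Farmer 4: others sum to 54; max(0, 75 - 54) = 21.
Total collected = 15 + 10 + 20 + 21 = 66.

66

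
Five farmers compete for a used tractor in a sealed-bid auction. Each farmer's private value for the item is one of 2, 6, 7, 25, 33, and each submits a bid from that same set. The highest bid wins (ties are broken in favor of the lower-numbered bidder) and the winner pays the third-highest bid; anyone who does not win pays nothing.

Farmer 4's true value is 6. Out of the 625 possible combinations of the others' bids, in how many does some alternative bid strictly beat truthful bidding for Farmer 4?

12

Others bid (2, 2, 2, 7): truth gives 0; bid 7 gives 4 > 0. Violating.
Others bid (2, 2, 2, 25): truth gives 0; bid 25 gives 4 > 0. Violating.
Others bid (2, 2, 2, 33): truth gives 0; bid 33 gives 4 > 0. Violating.
Others bid (2, 2, 6, 2): truth gives 0; bid 7 gives 4 > 0. Violating.
Others bid (2, 2, 2, 2): truth gives 4; no alternative beats it.
Others bid (2, 2, 2, 6): truth gives 4; no alternative beats it.
(Checking all 625 profiles: 12 have a profitable deviation, 613 do not.)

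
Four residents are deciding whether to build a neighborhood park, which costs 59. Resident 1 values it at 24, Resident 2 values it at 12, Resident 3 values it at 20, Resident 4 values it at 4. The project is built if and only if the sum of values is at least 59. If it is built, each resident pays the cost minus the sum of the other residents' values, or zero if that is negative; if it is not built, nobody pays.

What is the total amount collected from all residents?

Total value 60 ≥ cost 59, so it is built.
Resident 1: others sum to 36; max(0, 59 - 36) = 23.
Resident 2: others sum to 48; max(0, 59 - 48) = 11.
Resident 3: others sum to 40; max(0, 59 - 40) = 19.
Resident 4: others sum to 56; max(0, 59 - 56) = 3.
Total collected = 23 + 11 + 19 + 3 = 56.

56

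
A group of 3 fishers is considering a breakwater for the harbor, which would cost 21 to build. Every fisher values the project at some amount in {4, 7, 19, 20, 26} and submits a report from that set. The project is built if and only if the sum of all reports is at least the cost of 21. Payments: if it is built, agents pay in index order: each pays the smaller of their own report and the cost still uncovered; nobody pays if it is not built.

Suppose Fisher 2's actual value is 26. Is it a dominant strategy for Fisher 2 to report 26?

No

Consider the case where Fisher 1 reports 4 and Fisher 3 reports 19.
Truthful report 26: project built, pays 17, utility 26 - 17 = 9.
Report 4 instead: project built, pays 4, utility 26 - 4 = 22.
Since 22 > 9, reporting 4 is strictly better here, so truthful reporting is not dominant.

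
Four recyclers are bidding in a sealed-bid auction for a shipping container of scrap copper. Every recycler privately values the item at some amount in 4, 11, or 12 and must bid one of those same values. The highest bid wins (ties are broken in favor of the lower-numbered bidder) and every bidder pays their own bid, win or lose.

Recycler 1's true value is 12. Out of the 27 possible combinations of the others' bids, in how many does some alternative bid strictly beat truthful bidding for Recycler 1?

8

Others bid (4, 4, 4): truth gives 0; bid 4 gives 8 > 0. Violating.
Others bid (4, 4, 11): truth gives 0; bid 11 gives 1 > 0. Violating.
Others bid (4, 11, 4): truth gives 0; bid 11 gives 1 > 0. Violating.
Others bid (4, 11, 11): truth gives 0; bid 11 gives 1 > 0. Violating.
Others bid (4, 4, 12): truth gives 0; no alternative beats it.
Others bid (4, 11, 12): truth gives 0; no alternative beats it.
(Checking all 27 profiles: 8 have a profitable deviation, 19 do not.)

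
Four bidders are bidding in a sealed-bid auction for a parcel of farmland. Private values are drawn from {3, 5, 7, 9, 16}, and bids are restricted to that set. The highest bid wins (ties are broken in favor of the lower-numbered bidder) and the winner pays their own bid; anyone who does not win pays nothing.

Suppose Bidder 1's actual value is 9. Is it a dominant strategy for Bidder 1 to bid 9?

Consider the case where Bidder 2 bids 3, Bidder 3 bids 3 and Bidder 4 bids 3.
Truthful bid 9: wins, pays 9, utility 9 - 9 = 0.
Bid 3 instead: wins, pays 3, utility 9 - 3 = 6.
Since 6 > 0, bidding 3 is strictly better here, so truthful bidding is not dominant.

No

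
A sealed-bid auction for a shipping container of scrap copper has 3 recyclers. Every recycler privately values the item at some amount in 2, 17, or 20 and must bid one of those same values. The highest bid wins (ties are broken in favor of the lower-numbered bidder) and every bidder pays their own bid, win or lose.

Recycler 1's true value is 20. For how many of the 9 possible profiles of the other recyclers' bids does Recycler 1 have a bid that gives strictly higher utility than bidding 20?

Others bid (2, 2): truth gives 0; bid 2 gives 18 > 0. Violating.
Others bid (2, 17): truth gives 0; bid 17 gives 3 > 0. Violating.
Others bid (17, 2): truth gives 0; bid 17 gives 3 > 0. Violating.
Others bid (17, 17): truth gives 0; bid 17 gives 3 > 0. Violating.
Others bid (2, 20): truth gives 0; no alternative beats it.
Others bid (17, 20): truth gives 0; no alternative beats it.
(Checking all 9 profiles: 4 have a profitable deviation, 5 do not.)

4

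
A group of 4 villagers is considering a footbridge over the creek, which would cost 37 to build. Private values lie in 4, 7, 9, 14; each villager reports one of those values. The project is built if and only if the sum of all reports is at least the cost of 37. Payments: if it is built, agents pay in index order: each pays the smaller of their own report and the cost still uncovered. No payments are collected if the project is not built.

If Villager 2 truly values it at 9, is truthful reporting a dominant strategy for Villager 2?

Consider the case where Villager 1 reports 4, Villager 3 reports 14 and Villager 4 reports 14.
Truthful report 9: project built, pays 9, utility 9 - 9 = 0.
Report 7 instead: project built, pays 7, utility 9 - 7 = 2.
Since 2 > 0, reporting 7 is strictly better here, so truthful reporting is not dominant.

No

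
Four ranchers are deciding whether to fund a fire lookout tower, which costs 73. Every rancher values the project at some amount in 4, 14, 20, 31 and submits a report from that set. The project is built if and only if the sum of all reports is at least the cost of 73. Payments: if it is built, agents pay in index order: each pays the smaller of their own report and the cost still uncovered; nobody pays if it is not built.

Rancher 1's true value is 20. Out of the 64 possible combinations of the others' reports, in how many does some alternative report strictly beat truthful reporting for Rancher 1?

Others report (4, 31, 31): truth gives 0; report 14 gives 6 > 0. Violating.
Others report (14, 14, 31): truth gives 0; report 14 gives 6 > 0. Violating.
Others report (14, 20, 31): truth gives 0; report 14 gives 6 > 0. Violating.
Others report (14, 31, 14): truth gives 0; report 14 gives 6 > 0. Violating.
Others report (4, 4, 4): truth gives 0; no alternative beats it.
Others report (4, 4, 14): truth gives 0; no alternative beats it.
(Checking all 64 profiles: 23 have a profitable deviation, 41 do not.)

23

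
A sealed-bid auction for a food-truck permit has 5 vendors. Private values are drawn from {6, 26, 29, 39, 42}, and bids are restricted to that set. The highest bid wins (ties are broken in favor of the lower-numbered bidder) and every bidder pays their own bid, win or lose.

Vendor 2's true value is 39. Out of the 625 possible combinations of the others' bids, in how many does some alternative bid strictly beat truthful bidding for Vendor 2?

487

Others bid (6, 6, 6, 6): truth gives 0; bid 26 gives 13 > 0. Violating.
Others bid (6, 6, 6, 26): truth gives 0; bid 26 gives 13 > 0. Violating.
Others bid (6, 6, 6, 29): truth gives 0; bid 29 gives 10 > 0. Violating.
Others bid (6, 6, 6, 42): truth gives -39; bid 42 gives -3 > -39. Violating.
Others bid (6, 6, 6, 39): truth gives 0; no alternative beats it.
Others bid (6, 6, 26, 39): truth gives 0; no alternative beats it.
(Checking all 625 profiles: 487 have a profitable deviation, 138 do not.)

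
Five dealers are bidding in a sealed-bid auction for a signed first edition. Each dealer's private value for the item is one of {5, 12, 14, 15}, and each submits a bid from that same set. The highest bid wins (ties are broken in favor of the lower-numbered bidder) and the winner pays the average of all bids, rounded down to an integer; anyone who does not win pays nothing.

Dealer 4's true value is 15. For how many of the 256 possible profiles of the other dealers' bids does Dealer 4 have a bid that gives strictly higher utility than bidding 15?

3

Others bid (5, 5, 5, 5): truth gives 8; bid 12 gives 9 > 8. Violating.
Others bid (5, 5, 5, 12): truth gives 7; bid 12 gives 8 > 7. Violating.
Others bid (12, 12, 12, 14): truth gives 2; bid 14 gives 3 > 2. Violating.
Others bid (5, 5, 5, 14): truth gives 7; no alternative beats it.
Others bid (5, 5, 5, 15): truth gives 6; no alternative beats it.
(Checking all 256 profiles: 3 have a profitable deviation, 253 do not.)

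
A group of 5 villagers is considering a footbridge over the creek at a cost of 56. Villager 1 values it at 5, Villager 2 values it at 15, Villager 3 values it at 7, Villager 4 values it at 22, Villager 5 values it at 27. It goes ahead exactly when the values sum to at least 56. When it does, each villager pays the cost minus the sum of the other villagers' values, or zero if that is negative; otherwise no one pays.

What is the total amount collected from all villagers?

9

Total value 76 ≥ cost 56, so it is built.
Villager 1: others sum to 71; max(0, 56 - 71) = 0.
Villager 2: others sum to 61; max(0, 56 - 61) = 0.
Villager 3: others sum to 69; max(0, 56 - 69) = 0.
Villager 4: others sum to 54; max(0, 56 - 54) = 2.
Villager 5: others sum to 49; max(0, 56 - 49) = 7.
Total collected = 0 + 0 + 0 + 2 + 7 = 9.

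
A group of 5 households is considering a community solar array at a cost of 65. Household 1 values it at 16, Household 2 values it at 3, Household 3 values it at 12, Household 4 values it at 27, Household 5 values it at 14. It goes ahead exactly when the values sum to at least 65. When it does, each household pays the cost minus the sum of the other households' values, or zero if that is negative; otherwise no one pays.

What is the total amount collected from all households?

Total value 72 ≥ cost 65, so it is built.
Household 1: others sum to 56; max(0, 65 - 56) = 9.
Household 2: others sum to 69; max(0, 65 - 69) = 0.
Household 3: others sum to 60; max(0, 65 - 60) = 5.
Household 4: others sum to 45; max(0, 65 - 45) = 20.
Household 5: others sum to 58; max(0, 65 - 58) = 7.
Total collected = 9 + 0 + 5 + 20 + 7 = 41.

41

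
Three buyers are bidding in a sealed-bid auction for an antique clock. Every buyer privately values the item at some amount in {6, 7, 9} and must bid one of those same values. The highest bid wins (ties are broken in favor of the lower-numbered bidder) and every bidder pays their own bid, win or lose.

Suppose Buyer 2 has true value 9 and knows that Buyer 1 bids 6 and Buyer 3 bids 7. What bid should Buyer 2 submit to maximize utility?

Bid 6: loses but pays 6, utility -6.
Bid 7: wins, pays 7, utility 9 - 7 = 2.
Bid 9: wins, pays 9, utility 9 - 9 = 0.
The best choice is 7 with utility 2.

7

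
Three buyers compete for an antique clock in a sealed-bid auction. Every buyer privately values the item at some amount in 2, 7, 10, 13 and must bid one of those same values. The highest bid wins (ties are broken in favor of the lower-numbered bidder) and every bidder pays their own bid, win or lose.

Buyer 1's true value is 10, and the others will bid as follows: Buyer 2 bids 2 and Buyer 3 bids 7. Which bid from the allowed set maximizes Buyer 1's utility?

7

Bid 2: loses but pays 2, utility -2.
Bid 7: wins, pays 7, utility 10 - 7 = 3.
Bid 10: wins, pays 10, utility 10 - 10 = 0.
Bid 13: wins, pays 13, utility 10 - 13 = -3.
The best choice is 7 with utility 3.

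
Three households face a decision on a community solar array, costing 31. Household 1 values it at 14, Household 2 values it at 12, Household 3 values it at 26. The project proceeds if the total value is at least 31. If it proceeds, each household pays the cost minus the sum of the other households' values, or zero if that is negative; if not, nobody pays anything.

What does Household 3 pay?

5

Total value 52 ≥ cost 31, so the project is built.
The other households' values sum to 26.
Cost minus that sum is 31 - 26 = 5.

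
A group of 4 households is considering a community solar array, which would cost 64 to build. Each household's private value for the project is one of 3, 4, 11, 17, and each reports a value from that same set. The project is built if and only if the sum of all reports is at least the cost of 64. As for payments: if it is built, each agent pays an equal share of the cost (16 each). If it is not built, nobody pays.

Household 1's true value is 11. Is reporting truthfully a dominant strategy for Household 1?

Yes

Check each profile of the others' reports and compare truth against every alternative report.
Others report (3, 3, 3): truth gives 0, best alternative gives 0.
Others report (3, 3, 4): truth gives 0, best alternative gives 0.
Others report (3, 3, 11): truth gives 0, best alternative gives 0.
Others report (3, 3, 17): truth gives 0, best alternative gives 0.
Others report (3, 4, 3): truth gives 0, best alternative gives 0.
Others report (3, 4, 4): truth gives 0, best alternative gives 0.
(Remaining 58 profiles checked similarly; truth is weakly best in each.)
In every case the truthful report is at least as good as any alternative, so it is a dominant strategy.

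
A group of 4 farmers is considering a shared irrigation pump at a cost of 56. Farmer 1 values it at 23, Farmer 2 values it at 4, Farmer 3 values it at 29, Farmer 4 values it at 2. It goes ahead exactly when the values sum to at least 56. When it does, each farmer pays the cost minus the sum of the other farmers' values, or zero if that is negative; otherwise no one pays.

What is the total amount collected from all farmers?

50

Total value 58 ≥ cost 56, so it is built.
Farmer 1: others sum to 35; max(0, 56 - 35) = 21.
Farmer 2: others sum to 54; max(0, 56 - 54) = 2.
Farmer 3: others sum to 29; max(0, 56 - 29) = 27.
Farmer 4: others sum to 56; max(0, 56 - 56) = 0.
Total collected = 21 + 2 + 27 + 0 = 50.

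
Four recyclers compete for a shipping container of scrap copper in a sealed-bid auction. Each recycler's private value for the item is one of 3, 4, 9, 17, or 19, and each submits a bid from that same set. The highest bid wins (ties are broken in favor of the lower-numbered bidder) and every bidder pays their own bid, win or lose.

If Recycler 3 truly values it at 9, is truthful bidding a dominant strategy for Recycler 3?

No

Consider the case where Recycler 1 bids 3, Recycler 2 bids 3 and Recycler 4 bids 3.
Truthful bid 9: wins, pays 9, utility 9 - 9 = 0.
Bid 4 instead: wins, pays 4, utility 9 - 4 = 5.
Since 5 > 0, bidding 4 is strictly better here, so truthful bidding is not dominant.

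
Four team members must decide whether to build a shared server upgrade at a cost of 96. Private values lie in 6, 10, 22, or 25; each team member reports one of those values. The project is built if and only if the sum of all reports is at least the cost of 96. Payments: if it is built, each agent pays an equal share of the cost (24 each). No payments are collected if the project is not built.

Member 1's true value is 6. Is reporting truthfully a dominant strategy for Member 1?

Yes

Check each profile of the others' reports and compare truth against every alternative report.
Others report (6, 6, 6): truth gives 0, best alternative gives 0.
Others report (6, 6, 10): truth gives 0, best alternative gives 0.
Others report (6, 6, 22): truth gives 0, best alternative gives 0.
Others report (6, 6, 25): truth gives 0, best alternative gives 0.
Others report (6, 10, 6): truth gives 0, best alternative gives 0.
Others report (6, 10, 10): truth gives 0, best alternative gives 0.
(Remaining 58 profiles checked similarly; truth is weakly best in each.)
In every case the truthful report is at least as good as any alternative, so it is a dominant strategy.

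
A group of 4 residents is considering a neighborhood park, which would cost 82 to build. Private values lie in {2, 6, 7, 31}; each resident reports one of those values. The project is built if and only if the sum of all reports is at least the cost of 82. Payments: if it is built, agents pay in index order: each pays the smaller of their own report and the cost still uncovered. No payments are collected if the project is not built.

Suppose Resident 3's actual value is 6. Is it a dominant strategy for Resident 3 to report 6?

Consider the case where Resident 1 reports 31, Resident 2 reports 31 and Resident 4 reports 31.
Truthful report 6: project built, pays 6, utility 6 - 6 = 0.
Report 2 instead: project built, pays 2, utility 6 - 2 = 4.
Since 4 > 0, reporting 2 is strictly better here, so truthful reporting is not dominant.

No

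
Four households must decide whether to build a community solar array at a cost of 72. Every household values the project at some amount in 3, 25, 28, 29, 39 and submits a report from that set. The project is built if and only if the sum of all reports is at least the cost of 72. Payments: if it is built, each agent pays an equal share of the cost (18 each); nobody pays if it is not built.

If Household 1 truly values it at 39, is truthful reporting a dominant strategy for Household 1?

Check each profile of the others' reports and compare truth against every alternative report.
Others report (3, 3, 28): truth gives 21, best alternative gives 0.
Others report (3, 3, 29): truth gives 21, best alternative gives 0.
Others report (3, 28, 3): truth gives 21, best alternative gives 0.
Others report (3, 29, 3): truth gives 21, best alternative gives 0.
Others report (28, 3, 3): truth gives 21, best alternative gives 0.
Others report (29, 3, 3): truth gives 21, best alternative gives 0.
(Remaining 119 profiles checked similarly; truth is weakly best in each.)
In every case the truthful report is at least as good as any alternative, so it is a dominant strategy.

Yes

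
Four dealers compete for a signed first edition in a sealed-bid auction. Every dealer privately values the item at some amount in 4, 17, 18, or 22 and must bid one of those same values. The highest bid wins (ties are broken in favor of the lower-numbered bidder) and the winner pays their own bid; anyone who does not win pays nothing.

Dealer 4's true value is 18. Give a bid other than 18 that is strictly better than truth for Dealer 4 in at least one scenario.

17

Suppose Dealer 1 bids 4, Dealer 2 bids 4 and Dealer 3 bids 4.
Bid 18: wins, pays 18, utility 18 - 18 = 0.
Bid 17: wins, pays 17, utility 18 - 17 = 1.
So bidding 17 beats truth here (1 > 0).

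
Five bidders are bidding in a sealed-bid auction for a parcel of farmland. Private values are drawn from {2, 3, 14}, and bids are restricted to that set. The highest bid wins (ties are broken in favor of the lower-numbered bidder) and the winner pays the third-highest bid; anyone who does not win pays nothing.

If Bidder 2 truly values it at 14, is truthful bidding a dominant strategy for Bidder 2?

Yes

Check each profile of the others' bids and compare truth against every alternative bid.
Others bid (2, 2, 2, 14): truth gives 12, best alternative gives 0.
Others bid (2, 2, 14, 2): truth gives 12, best alternative gives 0.
Others bid (2, 14, 2, 2): truth gives 12, best alternative gives 0.
Others bid (3, 2, 2, 2): truth gives 12, best alternative gives 0.
Others bid (2, 2, 3, 14): truth gives 11, best alternative gives 0.
Others bid (2, 2, 14, 3): truth gives 11, best alternative gives 0.
(Remaining 75 profiles checked similarly; truth is weakly best in each.)
In every case the truthful bid is at least as good as any alternative, so it is a dominant strategy.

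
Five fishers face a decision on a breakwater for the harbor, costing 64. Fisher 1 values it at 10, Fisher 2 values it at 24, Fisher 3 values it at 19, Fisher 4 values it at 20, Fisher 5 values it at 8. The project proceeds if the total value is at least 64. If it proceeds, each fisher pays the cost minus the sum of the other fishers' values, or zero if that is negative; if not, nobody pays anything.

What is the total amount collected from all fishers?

Total value 81 ≥ cost 64, so it is built.
Fisher 1: others sum to 71; max(0, 64 - 71) = 0.
Fisher 2: others sum to 57; max(0, 64 - 57) = 7.
Fisher 3: others sum to 62; max(0, 64 - 62) = 2.
Fisher 4: others sum to 61; max(0, 64 - 61) = 3.
Fisher 5: others sum to 73; max(0, 64 - 73) = 0.
Total collected = 0 + 7 + 2 + 3 + 0 = 12.

12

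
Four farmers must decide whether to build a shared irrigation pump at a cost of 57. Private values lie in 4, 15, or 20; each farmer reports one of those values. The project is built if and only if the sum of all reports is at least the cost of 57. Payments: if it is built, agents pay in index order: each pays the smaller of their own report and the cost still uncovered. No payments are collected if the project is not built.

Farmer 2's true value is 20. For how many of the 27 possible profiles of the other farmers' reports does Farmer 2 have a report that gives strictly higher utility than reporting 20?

Others report (4, 20, 20): truth gives 0; report 15 gives 5 > 0. Violating.
Others report (15, 15, 15): truth gives 0; report 15 gives 5 > 0. Violating.
Others report (15, 15, 20): truth gives 0; report 15 gives 5 > 0. Violating.
Others report (15, 20, 15): truth gives 0; report 15 gives 5 > 0. Violating.
Others report (4, 4, 4): truth gives 0; no alternative beats it.
Others report (4, 4, 15): truth gives 0; no alternative beats it.
(Checking all 27 profiles: 11 have a profitable deviation, 16 do not.)

11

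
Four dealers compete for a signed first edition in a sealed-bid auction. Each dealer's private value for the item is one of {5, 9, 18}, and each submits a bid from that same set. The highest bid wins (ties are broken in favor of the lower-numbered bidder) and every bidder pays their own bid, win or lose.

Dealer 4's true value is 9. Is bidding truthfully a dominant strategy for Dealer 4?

Consider the case where Dealer 1 bids 5, Dealer 2 bids 5 and Dealer 3 bids 9.
Truthful bid 9: loses but pays 9, utility -9.
Bid 5 instead: loses but pays 5, utility -5.
Since -5 > -9, bidding 5 is strictly better here, so truthful bidding is not dominant.

No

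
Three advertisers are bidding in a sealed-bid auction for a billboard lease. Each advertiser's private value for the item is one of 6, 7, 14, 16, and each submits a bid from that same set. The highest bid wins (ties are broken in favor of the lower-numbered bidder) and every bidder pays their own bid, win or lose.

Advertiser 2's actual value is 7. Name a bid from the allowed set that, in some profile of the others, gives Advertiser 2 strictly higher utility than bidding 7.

Suppose Advertiser 1 bids 6 and Advertiser 3 bids 14.
Bid 7: loses but pays 7, utility -7.
Bid 6: loses but pays 6, utility -6.
So bidding 6 beats truth here (-6 > -7).

6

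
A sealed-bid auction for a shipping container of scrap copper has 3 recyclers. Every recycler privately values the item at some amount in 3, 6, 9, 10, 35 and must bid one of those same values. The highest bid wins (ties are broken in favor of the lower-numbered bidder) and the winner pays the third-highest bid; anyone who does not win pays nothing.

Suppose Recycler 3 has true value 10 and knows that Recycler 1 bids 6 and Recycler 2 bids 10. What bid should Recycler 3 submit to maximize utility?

35

Bid 3: loses, pays 0, utility 0.
Bid 6: loses, pays 0, utility 0.
Bid 9: loses, pays 0, utility 0.
Bid 10: loses, pays 0, utility 0.
Bid 35: wins, pays 6, utility 10 - 6 = 4.
The best choice is 35 with utility 4.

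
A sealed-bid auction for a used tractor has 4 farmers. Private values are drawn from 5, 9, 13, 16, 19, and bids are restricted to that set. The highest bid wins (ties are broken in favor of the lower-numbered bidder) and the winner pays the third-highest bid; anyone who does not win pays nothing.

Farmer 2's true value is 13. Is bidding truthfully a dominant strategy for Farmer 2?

Consider the case where Farmer 1 bids 5, Farmer 3 bids 5 and Farmer 4 bids 16.
Truthful bid 13: loses, pays 0, utility 0.
Bid 16 instead: wins, pays 5, utility 13 - 5 = 8.
Since 8 > 0, bidding 16 is strictly better here, so truthful bidding is not dominant.

No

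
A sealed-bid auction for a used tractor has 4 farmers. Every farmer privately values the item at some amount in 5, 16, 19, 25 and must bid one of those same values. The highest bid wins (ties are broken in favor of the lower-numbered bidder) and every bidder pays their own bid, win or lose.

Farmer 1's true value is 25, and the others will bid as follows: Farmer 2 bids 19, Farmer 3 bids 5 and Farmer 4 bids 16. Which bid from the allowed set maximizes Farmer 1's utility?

19

Bid 5: loses but pays 5, utility -5.
Bid 16: loses but pays 16, utility -16.
Bid 19: wins, pays 19, utility 25 - 19 = 6.
Bid 25: wins, pays 25, utility 25 - 25 = 0.
The best choice is 19 with utility 6.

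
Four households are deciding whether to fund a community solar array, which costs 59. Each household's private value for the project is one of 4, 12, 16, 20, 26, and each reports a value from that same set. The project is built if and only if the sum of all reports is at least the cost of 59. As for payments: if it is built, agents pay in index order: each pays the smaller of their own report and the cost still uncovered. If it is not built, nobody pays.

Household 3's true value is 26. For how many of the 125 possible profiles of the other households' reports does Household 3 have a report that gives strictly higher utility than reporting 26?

93

Others report (4, 12, 26): truth gives 0; report 20 gives 6 > 0. Violating.
Others report (4, 16, 20): truth gives 0; report 20 gives 6 > 0. Violating.
Others report (4, 16, 26): truth gives 0; report 16 gives 10 > 0. Violating.
Others report (4, 20, 16): truth gives 0; report 20 gives 6 > 0. Violating.
Others report (4, 4, 4): truth gives 0; no alternative beats it.
Others report (4, 4, 12): truth gives 0; no alternative beats it.
(Checking all 125 profiles: 93 have a profitable deviation, 32 do not.)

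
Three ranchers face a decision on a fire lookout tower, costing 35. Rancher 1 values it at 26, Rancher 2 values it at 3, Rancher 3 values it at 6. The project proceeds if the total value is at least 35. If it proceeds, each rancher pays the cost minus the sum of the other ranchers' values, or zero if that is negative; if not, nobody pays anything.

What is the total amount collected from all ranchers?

35

Total value 35 ≥ cost 35, so it is built.
Rancher 1: others sum to 9; max(0, 35 - 9) = 26.
Rancher 2: others sum to 32; max(0, 35 - 32) = 3.
Rancher 3: others sum to 29; max(0, 35 - 29) = 6.
Total collected = 26 + 3 + 6 = 35.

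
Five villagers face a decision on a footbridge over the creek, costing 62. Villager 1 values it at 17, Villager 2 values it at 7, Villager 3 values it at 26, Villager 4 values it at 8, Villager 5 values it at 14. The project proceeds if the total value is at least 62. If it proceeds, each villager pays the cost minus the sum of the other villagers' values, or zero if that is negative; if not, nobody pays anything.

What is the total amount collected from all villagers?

27

Total value 72 ≥ cost 62, so it is built.
Villager 1: others sum to 55; max(0, 62 - 55) = 7.
Villager 2: others sum to 65; max(0, 62 - 65) = 0.
Villager 3: others sum to 46; max(0, 62 - 46) = 16.
Villager 4: others sum to 64; max(0, 62 - 64) = 0.
Villager 5: others sum to 58; max(0, 62 - 58) = 4.
Total collected = 7 + 0 + 16 + 0 + 4 = 27.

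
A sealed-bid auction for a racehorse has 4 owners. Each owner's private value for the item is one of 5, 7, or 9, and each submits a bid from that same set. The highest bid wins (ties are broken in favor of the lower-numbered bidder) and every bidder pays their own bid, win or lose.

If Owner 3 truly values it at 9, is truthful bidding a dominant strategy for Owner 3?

Consider the case where Owner 1 bids 5, Owner 2 bids 5 and Owner 4 bids 5.
Truthful bid 9: wins, pays 9, utility 9 - 9 = 0.
Bid 7 instead: wins, pays 7, utility 9 - 7 = 2.
Since 2 > 0, bidding 7 is strictly better here, so truthful bidding is not dominant.

No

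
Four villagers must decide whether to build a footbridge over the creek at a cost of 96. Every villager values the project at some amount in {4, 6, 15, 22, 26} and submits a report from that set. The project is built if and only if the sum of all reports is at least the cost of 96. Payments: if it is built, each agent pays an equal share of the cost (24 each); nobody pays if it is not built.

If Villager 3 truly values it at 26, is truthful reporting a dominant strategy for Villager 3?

Check each profile of the others' reports and compare truth against every alternative report.
Others report (22, 22, 26): truth gives 2, best alternative gives 0.
Others report (22, 26, 22): truth gives 2, best alternative gives 0.
Others report (26, 22, 22): truth gives 2, best alternative gives 0.
Others report (22, 26, 26): truth gives 2, best alternative gives 2.
Others report (26, 22, 26): truth gives 2, best alternative gives 2.
Others report (26, 26, 22): truth gives 2, best alternative gives 2.
(Remaining 119 profiles checked similarly; truth is weakly best in each.)
In every case the truthful report is at least as good as any alternative, so it is a dominant strategy.

Yes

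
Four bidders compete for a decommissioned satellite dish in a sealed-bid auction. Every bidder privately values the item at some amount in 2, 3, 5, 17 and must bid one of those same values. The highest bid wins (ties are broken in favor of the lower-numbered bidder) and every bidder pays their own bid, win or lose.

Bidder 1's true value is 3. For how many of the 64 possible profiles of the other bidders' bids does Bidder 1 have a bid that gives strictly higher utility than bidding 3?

57

Others bid (2, 2, 2): truth gives 0; bid 2 gives 1 > 0. Violating.
Others bid (2, 2, 5): truth gives -3; bid 2 gives -2 > -3. Violating.
Others bid (2, 2, 17): truth gives -3; bid 2 gives -2 > -3. Violating.
Others bid (2, 3, 5): truth gives -3; bid 2 gives -2 > -3. Violating.
Others bid (2, 2, 3): truth gives 0; no alternative beats it.
Others bid (2, 3, 2): truth gives 0; no alternative beats it.
(Checking all 64 profiles: 57 have a profitable deviation, 7 do not.)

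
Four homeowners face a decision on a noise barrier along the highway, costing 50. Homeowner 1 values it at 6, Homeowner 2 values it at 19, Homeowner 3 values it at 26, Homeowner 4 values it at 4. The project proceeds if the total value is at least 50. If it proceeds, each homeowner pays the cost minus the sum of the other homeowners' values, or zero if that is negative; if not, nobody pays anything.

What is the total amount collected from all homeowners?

Total value 55 ≥ cost 50, so it is built.
Homeowner 1: others sum to 49; max(0, 50 - 49) = 1.
Homeowner 2: others sum to 36; max(0, 50 - 36) = 14.
Homeowner 3: others sum to 29; max(0, 50 - 29) = 21.
Homeowner 4: others sum to 51; max(0, 50 - 51) = 0.
Total collected = 1 + 14 + 21 + 0 = 36.

36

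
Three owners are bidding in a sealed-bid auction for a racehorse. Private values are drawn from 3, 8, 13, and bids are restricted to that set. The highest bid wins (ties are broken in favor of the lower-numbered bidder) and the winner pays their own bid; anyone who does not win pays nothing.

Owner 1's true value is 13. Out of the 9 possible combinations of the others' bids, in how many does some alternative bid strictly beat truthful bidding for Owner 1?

Others bid (3, 3): truth gives 0; bid 3 gives 10 > 0. Violating.
Others bid (3, 8): truth gives 0; bid 8 gives 5 > 0. Violating.
Others bid (8, 3): truth gives 0; bid 8 gives 5 > 0. Violating.
Others bid (8, 8): truth gives 0; bid 8 gives 5 > 0. Violating.
Others bid (3, 13): truth gives 0; no alternative beats it.
Others bid (8, 13): truth gives 0; no alternative beats it.
(Checking all 9 profiles: 4 have a profitable deviation, 5 do not.)

4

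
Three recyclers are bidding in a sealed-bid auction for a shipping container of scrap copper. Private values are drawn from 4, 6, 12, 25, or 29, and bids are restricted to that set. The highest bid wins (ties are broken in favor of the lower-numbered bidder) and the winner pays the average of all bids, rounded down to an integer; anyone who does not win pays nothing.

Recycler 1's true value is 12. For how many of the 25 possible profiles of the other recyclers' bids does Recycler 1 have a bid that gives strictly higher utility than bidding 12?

Others bid (4, 4): truth gives 6; bid 4 gives 8 > 6. Violating.
Others bid (4, 6): truth gives 5; bid 6 gives 7 > 5. Violating.
Others bid (6, 4): truth gives 5; bid 6 gives 7 > 5. Violating.
Others bid (6, 6): truth gives 4; bid 6 gives 6 > 4. Violating.
Others bid (4, 12): truth gives 3; no alternative beats it.
Others bid (4, 25): truth gives 0; no alternative beats it.
(Checking all 25 profiles: 4 have a profitable deviation, 21 do not.)

4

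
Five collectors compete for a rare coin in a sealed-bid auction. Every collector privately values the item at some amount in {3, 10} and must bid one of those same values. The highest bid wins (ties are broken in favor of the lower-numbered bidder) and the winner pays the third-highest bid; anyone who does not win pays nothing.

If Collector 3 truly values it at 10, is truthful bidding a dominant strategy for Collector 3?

Yes

Check each profile of the others' bids and compare truth against every alternative bid.
Others bid (3, 3, 3, 3): truth gives 7, best alternative gives 0.
Others bid (3, 3, 3, 10): truth gives 7, best alternative gives 0.
Others bid (3, 3, 10, 3): truth gives 7, best alternative gives 0.
Others bid (3, 3, 10, 10): truth gives 0, best alternative gives 0.
Others bid (3, 10, 3, 3): truth gives 0, best alternative gives 0.
Others bid (3, 10, 3, 10): truth gives 0, best alternative gives 0.
(Remaining 10 profiles checked similarly; truth is weakly best in each.)
In every case the truthful bid is at least as good as any alternative, so it is a dominant strategy.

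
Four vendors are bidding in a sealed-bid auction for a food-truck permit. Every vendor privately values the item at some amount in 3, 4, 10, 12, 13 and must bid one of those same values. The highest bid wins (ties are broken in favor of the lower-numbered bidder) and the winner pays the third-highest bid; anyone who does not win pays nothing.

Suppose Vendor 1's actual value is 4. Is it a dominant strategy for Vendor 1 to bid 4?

Consider the case where Vendor 2 bids 3, Vendor 3 bids 3 and Vendor 4 bids 10.
Truthful bid 4: loses, pays 0, utility 0.
Bid 10 instead: wins, pays 3, utility 4 - 3 = 1.
Since 1 > 0, bidding 10 is strictly better here, so truthful bidding is not dominant.

No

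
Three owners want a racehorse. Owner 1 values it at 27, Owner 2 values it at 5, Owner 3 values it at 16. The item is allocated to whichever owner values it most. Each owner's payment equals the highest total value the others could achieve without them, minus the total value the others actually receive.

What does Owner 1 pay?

16

Owner 1 has the highest value and receives the item.
Without Owner 1, the item would go to the next-highest value, 16, so the others could achieve 16.
With Owner 1 present and winning, the others receive nothing, so their total is 0.
Payment = 16 - 0 = 16.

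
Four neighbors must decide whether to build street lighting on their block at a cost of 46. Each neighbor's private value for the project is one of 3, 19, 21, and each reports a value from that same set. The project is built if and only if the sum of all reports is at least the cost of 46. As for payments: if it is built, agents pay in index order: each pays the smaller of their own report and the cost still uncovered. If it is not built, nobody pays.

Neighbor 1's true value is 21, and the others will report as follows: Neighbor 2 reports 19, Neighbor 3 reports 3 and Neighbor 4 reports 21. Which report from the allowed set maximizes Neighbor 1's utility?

Report 3: project built, pays 3, utility 21 - 3 = 18.
Report 19: project built, pays 19, utility 21 - 19 = 2.
Report 21: project built, pays 21, utility 21 - 21 = 0.
The best choice is 3 with utility 18.

3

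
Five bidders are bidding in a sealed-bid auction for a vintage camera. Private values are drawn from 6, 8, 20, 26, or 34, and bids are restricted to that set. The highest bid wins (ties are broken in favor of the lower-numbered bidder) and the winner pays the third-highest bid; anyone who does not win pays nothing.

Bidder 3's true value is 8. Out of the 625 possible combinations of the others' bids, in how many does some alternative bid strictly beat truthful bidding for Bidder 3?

Others bid (6, 6, 6, 20): truth gives 0; bid 20 gives 2 > 0. Violating.
Others bid (6, 6, 6, 26): truth gives 0; bid 26 gives 2 > 0. Violating.
Others bid (6, 6, 6, 34): truth gives 0; bid 34 gives 2 > 0. Violating.
Others bid (6, 6, 20, 6): truth gives 0; bid 20 gives 2 > 0. Violating.
Others bid (6, 6, 6, 6): truth gives 2; no alternative beats it.
Others bid (6, 6, 6, 8): truth gives 2; no alternative beats it.
(Checking all 625 profiles: 12 have a profitable deviation, 613 do not.)

12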